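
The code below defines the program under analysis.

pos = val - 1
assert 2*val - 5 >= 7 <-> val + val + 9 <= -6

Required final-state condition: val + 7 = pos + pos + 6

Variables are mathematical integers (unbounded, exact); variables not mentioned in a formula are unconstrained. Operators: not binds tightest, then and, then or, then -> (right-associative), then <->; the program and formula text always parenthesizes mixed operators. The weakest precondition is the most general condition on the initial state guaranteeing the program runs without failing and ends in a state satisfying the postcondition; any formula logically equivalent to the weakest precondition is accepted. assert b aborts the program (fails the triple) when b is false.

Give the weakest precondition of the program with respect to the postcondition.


Working backward. After the program, the postcondition val + 7 = pos + pos + 6 must hold; in canonical form it is val = 2*pos - 1.
Before assert 2*val - 5 >= 7 <-> val + val + 9 <= -6: (2*val >= 12 <-> 2*val <= -15) and val = 2*pos - 1
Before pos := val - 1: (2*val >= 12 <-> 2*val <= -15) and val = 3
Answer: WP = (2*val >= 12 <-> 2*val <= -15) and val = 3


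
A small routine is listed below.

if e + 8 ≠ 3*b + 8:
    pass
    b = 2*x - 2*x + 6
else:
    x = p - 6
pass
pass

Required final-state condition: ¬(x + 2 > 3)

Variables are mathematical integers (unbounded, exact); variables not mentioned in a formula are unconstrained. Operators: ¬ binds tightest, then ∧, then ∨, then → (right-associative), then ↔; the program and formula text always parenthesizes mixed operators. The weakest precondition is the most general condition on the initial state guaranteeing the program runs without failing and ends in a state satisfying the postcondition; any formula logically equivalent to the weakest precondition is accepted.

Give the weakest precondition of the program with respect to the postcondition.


Working backward. After the program, the postcondition ¬(x + 2 > 3) must hold; in canonical form it is ¬(x > 1).
Before skip: ¬(x > 1)
Before skip: ¬(x > 1)
Then branch requires ¬(x > 1); else branch requires ¬(p > 7).
Before the if: (e ≠ 3*b → (¬(x > 1))) ∧ ((¬(e ≠ 3*b)) → (¬(p > 7)))
Answer: WP = (e ≠ 3*b → (¬(x > 1))) ∧ ((¬(e ≠ 3*b)) → (¬(p > 7)))


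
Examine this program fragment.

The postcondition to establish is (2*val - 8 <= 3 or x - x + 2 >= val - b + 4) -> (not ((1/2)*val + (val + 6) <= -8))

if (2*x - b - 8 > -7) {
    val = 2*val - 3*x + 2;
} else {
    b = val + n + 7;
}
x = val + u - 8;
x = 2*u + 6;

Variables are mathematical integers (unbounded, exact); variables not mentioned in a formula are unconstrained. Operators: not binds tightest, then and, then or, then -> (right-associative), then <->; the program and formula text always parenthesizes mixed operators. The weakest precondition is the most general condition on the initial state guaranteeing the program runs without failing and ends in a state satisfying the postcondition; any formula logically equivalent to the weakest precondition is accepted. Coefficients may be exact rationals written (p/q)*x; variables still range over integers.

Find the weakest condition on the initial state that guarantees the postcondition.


Working backward. After the program, the postcondition (2*val - 8 <= 3 or x - x + 2 >= val - b + 4) -> (not ((1/2)*val + (val + 6) <= -8)) must hold; in canonical form it is (2*val <= 11 or b >= val + 2) -> (not ((3/2)*val <= -14)).
Before x := 2*u + 6: (2*val <= 11 or b >= val + 2) -> (not ((3/2)*val <= -14))
Before x := val + u - 8: (2*val <= 11 or b >= val + 2) -> (not ((3/2)*val <= -14))
Then branch requires (4*val <= 6*x + 7 or b + 3*x >= 2*val + 4) -> (not (3*val <= (9/2)*x - 17)); else branch requires (2*val <= 11 or n >= -5) -> (not ((3/2)*val <= -14)).
Before the if: (2*x > b + 1 -> ((4*val <= 6*x + 7 or b + 3*x >= 2*val + 4) -> (not (3*val <= (9/2)*x - 17)))) and ((not (2*x > b + 1)) -> ((2*val <= 11 or n >= -5) -> (not ((3/2)*val <= -14))))
Answer: WP = (2*x > b + 1 -> ((4*val <= 6*x + 7 or b + 3*x >= 2*val + 4) -> (not (3*val <= (9/2)*x - 17)))) and ((not (2*x > b + 1)) -> ((2*val <= 11 or n >= -5) -> (not ((3/2)*val <= -14))))


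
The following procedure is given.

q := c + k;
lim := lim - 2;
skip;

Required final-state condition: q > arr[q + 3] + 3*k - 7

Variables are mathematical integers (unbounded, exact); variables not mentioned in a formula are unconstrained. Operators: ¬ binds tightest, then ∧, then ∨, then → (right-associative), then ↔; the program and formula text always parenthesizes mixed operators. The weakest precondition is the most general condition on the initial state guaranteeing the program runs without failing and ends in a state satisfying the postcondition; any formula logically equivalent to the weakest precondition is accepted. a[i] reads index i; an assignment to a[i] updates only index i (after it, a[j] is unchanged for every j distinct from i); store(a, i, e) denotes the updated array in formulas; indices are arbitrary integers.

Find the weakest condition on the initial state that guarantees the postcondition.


Working backward. After the program, q > arr[q + 3] + 3*k - 7 must hold.
Before skip: q > arr[q + 3] + 3*k - 7
Before lim := lim - 2: q > arr[q + 3] + 3*k - 7
Before q := c + k: c > arr[c + k + 3] + 2*k - 7
Answer: WP = c > arr[c + k + 3] + 2*k - 7


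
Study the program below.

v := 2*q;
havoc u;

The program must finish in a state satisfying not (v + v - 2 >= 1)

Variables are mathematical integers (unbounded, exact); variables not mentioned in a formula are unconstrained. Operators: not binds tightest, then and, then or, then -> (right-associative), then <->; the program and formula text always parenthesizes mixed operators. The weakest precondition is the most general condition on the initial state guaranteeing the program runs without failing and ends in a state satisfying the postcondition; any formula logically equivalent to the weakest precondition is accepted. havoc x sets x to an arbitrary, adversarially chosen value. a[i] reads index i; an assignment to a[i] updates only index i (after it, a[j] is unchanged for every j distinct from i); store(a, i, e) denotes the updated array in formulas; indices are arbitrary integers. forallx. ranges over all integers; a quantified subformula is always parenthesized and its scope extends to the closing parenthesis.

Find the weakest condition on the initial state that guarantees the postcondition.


Working backward. After the program, the postcondition not (v + v - 2 >= 1) must hold; in canonical form it is not (2*v >= 3).
Before havoc u: not (2*v >= 3)
Before v := 2*q: not (4*q >= 3)
Answer: WP = not (4*q >= 3)


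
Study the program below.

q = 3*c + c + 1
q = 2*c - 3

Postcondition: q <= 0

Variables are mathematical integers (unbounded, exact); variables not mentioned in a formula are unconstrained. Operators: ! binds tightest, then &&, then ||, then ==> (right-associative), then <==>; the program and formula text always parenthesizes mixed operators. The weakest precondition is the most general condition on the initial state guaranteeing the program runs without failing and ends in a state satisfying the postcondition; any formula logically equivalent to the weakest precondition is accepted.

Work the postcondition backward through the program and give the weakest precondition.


Working backward. After the program, q <= 0 must hold.
Before q := 2*c - 3: 2*c <= 3
Before q := 3*c + c + 1: 2*c <= 3
Answer: WP = 2*c <= 3


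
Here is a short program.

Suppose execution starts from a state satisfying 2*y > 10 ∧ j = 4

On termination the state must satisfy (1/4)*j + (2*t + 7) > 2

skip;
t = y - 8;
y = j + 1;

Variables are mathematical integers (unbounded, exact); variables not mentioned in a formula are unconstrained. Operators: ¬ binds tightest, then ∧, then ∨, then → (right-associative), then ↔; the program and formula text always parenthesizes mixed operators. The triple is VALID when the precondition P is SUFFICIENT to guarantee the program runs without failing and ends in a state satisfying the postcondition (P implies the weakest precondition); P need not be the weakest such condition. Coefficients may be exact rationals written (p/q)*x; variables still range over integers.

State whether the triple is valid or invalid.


Working backward. After the program, the postcondition (1/4)*j + (2*t + 7) > 2 must hold; in canonical form it is (1/4)*j + 2*t > -5.
Before y := j + 1: (1/4)*j + 2*t > -5
Before t := y - 8: (1/4)*j + 2*y > 11
Before skip: (1/4)*j + 2*y > 11
The weakest precondition is (1/4)*j + 2*y > 11.
Check whether 2*y > 10 ∧ j = 4 implies it.
Every state satisfying the precondition satisfies the weakest precondition: the implication holds.
Answer: valid


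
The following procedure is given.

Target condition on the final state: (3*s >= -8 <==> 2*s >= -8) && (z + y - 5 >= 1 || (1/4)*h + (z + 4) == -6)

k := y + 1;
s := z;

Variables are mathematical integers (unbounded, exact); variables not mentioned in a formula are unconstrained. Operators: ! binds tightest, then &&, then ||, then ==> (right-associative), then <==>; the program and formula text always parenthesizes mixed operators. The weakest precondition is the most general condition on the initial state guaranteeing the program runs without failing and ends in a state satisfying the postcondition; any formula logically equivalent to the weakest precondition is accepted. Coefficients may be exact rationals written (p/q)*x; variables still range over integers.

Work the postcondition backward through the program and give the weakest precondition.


Working backward. After the program, the postcondition (3*s >= -8 <==> 2*s >= -8) && (z + y - 5 >= 1 || (1/4)*h + (z + 4) == -6) must hold; in canonical form it is (3*s >= -8 <==> 2*s >= -8) && (y + z >= 6 || (1/4)*h + z == -10).
Before s := z: (3*z >= -8 <==> 2*z >= -8) && (y + z >= 6 || (1/4)*h + z == -10)
Before k := y + 1: (3*z >= -8 <==> 2*z >= -8) && (y + z >= 6 || (1/4)*h + z == -10)
Answer: WP = (3*z >= -8 <==> 2*z >= -8) && (y + z >= 6 || (1/4)*h + z == -10)


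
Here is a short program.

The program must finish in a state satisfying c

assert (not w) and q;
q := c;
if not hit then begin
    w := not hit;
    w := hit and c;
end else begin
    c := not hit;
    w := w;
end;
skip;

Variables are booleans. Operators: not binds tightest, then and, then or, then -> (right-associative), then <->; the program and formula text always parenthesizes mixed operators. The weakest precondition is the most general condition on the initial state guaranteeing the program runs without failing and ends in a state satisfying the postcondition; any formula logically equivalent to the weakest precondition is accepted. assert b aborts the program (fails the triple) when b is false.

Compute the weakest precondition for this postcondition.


Working backward. After the program, c must hold.
Before skip: c
Then branch requires c; else branch requires not hit.
Before the if: ((not hit) -> c) and (hit -> (not hit))
Before q := c: ((not hit) -> c) and (hit -> (not hit))
Before assert (not w) and q: (not w) and q and ((not hit) -> c) and (hit -> (not hit))
Answer: WP = (not w) and q and ((not hit) -> c) and (hit -> (not hit))


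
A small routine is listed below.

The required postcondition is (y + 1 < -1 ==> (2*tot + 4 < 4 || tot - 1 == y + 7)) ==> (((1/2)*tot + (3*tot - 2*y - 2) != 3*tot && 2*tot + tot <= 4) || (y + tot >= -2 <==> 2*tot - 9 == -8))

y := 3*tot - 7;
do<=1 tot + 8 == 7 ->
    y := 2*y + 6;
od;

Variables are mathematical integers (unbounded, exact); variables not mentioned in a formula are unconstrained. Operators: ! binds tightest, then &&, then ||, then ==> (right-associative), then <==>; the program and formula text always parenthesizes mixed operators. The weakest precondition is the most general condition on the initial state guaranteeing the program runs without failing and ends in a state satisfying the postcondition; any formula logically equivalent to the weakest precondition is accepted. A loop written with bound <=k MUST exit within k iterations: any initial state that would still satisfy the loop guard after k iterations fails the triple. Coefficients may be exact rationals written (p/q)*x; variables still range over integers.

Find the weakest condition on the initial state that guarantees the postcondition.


Working backward. After the program, the postcondition (y + 1 < -1 ==> (2*tot + 4 < 4 || tot - 1 == y + 7)) ==> (((1/2)*tot + (3*tot - 2*y - 2) != 3*tot && 2*tot + tot <= 4) || (y + tot >= -2 <==> 2*tot - 9 == -8)) must hold; in canonical form it is (y < -2 ==> (2*tot < 0 || tot == y + 8)) ==> (((1/2)*tot != 2*y + 2 && 3*tot <= 4) || (tot + y >= -2 <==> 2*tot == 1)).
Before the loop (bound <=1), unroll the exhaustion recursion (WP_0 = exit-now case; WP_j = one more guarded iteration, up to j = 1):
  WP_0: (!(tot == -1)) && ((y < -2 ==> (2*tot < 0 || tot == y + 8)) ==> (((1/2)*tot != 2*y + 2 && 3*tot <= 4) || (tot + y >= -2 <==> 2*tot == 1)))
  WP_1: (tot == -1 ==> ((!(tot == -1)) && ((2*y < -8 ==> (2*tot < 0 || tot == 2*y + 14)) ==> (((1/2)*tot != 4*y + 14 && 3*tot <= 4) || (tot + 2*y >= -8 <==> 2*tot == 1))))) && ((!(tot == -1)) ==> ((y < -2 ==> (2*tot < 0 || tot == y + 8)) ==> (((1/2)*tot != 2*y + 2 && 3*tot <= 4) || (tot + y >= -2 <==> 2*tot == 1))))
So before the loop: (tot == -1 ==> ((!(tot == -1)) && ((2*y < -8 ==> (2*tot < 0 || tot == 2*y + 14)) ==> (((1/2)*tot != 4*y + 14 && 3*tot <= 4) || (tot + 2*y >= -8 <==> 2*tot == 1))))) && ((!(tot == -1)) ==> ((y < -2 ==> (2*tot < 0 || tot == y + 8)) ==> (((1/2)*tot != 2*y + 2 && 3*tot <= 4) || (tot + y >= -2 <==> 2*tot == 1))))
Before y := 3*tot - 7: (tot == -1 ==> ((!(tot == -1)) && ((6*tot < 6 ==> (2*tot < 0 || 5*tot == 0)) ==> (((23/2)*tot != 14 && 3*tot <= 4) || (7*tot >= 6 <==> 2*tot == 1))))) && ((!(tot == -1)) ==> ((3*tot < 5 ==> (2*tot < 0 || 2*tot == -1)) ==> (((11/2)*tot != 12 && 3*tot <= 4) || (4*tot >= 5 <==> 2*tot == 1))))
Answer: WP = (tot == -1 ==> ((!(tot == -1)) && ((6*tot < 6 ==> (2*tot < 0 || 5*tot == 0)) ==> (((23/2)*tot != 14 && 3*tot <= 4) || (7*tot >= 6 <==> 2*tot == 1))))) && ((!(tot == -1)) ==> ((3*tot < 5 ==> (2*tot < 0 || 2*tot == -1)) ==> (((11/2)*tot != 12 && 3*tot <= 4) || (4*tot >= 5 <==> 2*tot == 1))))


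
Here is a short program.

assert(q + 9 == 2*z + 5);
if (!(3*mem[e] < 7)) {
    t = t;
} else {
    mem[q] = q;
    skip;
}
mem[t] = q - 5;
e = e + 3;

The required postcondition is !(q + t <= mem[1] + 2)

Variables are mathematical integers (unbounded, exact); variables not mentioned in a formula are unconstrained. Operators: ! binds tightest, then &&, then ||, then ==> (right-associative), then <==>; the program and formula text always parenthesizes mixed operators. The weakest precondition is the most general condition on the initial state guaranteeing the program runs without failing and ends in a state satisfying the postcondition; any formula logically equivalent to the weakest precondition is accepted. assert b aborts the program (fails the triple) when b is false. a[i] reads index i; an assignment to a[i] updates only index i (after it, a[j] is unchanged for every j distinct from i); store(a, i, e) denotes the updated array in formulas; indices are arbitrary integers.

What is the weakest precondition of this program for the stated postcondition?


Working backward. After the program, !(q + t <= mem[1] + 2) must hold.
Before e := e + 3: !(q + t <= mem[1] + 2)
Before mem[t] := q - 5: !(q + t <= store(mem, t, q - 5)[1] + 2)
Then branch requires !(q + t <= store(mem, t, q - 5)[1] + 2); else branch requires !(q + t <= store(store(mem, q, q), t, q - 5)[1] + 2).
Before the if: ((!(3*mem[e] < 7)) ==> (!(q + t <= store(mem, t, q - 5)[1] + 2))) && (3*mem[e] < 7 ==> (!(q + t <= store(store(mem, q, q), t, q - 5)[1] + 2)))
Before assert q + 9 == 2*z + 5: q == 2*z - 4 && ((!(3*mem[e] < 7)) ==> (!(q + t <= store(mem, t, q - 5)[1] + 2))) && (3*mem[e] < 7 ==> (!(q + t <= store(store(mem, q, q), t, q - 5)[1] + 2)))
Answer: WP = q == 2*z - 4 && ((!(3*mem[e] < 7)) ==> (!(q + t <= store(mem, t, q - 5)[1] + 2))) && (3*mem[e] < 7 ==> (!(q + t <= store(store(mem, q, q), t, q - 5)[1] + 2)))


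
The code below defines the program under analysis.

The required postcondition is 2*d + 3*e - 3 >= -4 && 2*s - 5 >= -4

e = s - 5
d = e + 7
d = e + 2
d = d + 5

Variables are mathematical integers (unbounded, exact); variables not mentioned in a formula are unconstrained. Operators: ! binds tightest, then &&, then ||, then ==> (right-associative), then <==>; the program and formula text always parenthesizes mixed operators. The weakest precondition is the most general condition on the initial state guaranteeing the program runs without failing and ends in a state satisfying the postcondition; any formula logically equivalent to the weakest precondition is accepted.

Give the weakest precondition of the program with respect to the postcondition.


Working backward. After the program, the postcondition 2*d + 3*e - 3 >= -4 && 2*s - 5 >= -4 must hold; in canonical form it is 2*d + 3*e >= -1 && 2*s >= 1.
Before d := d + 5: 2*d + 3*e >= -11 && 2*s >= 1
Before d := e + 2: 5*e >= -15 && 2*s >= 1
Before d := e + 7: 5*e >= -15 && 2*s >= 1
Before e := s - 5: 5*s >= 10 && 2*s >= 1
Answer: WP = 5*s >= 10 && 2*s >= 1


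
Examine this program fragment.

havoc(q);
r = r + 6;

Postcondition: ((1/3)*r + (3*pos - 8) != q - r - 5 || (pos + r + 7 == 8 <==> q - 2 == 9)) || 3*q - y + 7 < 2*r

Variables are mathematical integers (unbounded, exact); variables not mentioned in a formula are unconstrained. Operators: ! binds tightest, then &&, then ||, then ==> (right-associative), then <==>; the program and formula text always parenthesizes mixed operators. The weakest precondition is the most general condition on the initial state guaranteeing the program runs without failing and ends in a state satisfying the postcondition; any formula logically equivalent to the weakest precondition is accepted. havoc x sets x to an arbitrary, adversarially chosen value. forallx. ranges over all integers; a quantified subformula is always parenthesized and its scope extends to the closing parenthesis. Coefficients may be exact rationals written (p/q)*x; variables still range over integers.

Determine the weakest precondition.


Working backward. After the program, the postcondition ((1/3)*r + (3*pos - 8) != q - r - 5 || (pos + r + 7 == 8 <==> q - 2 == 9)) || 3*q - y + 7 < 2*r must hold; in canonical form it is 3*pos + (4/3)*r != q + 3 || (pos + r == 1 <==> q == 11) || 3*q < 2*r + y - 7.
Before r := r + 6: 3*pos + (4/3)*r != q - 5 || (pos + r == -5 <==> q == 11) || 3*q < 2*r + y + 5
Before havoc q: forall q_1. (3*pos + (4/3)*r != q_1 - 5 || (pos + r == -5 <==> q_1 == 11) || 3*q_1 < 2*r + y + 5)
Answer: WP = forall q_1. (3*pos + (4/3)*r != q_1 - 5 || (pos + r == -5 <==> q_1 == 11) || 3*q_1 < 2*r + y + 5)


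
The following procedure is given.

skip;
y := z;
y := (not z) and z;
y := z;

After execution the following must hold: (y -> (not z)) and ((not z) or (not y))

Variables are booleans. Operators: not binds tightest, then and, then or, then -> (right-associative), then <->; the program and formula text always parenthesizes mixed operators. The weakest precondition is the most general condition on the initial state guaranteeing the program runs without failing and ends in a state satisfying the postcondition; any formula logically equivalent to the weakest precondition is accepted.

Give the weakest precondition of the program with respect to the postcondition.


Working backward. After the program, (y -> (not z)) and ((not z) or (not y)) must hold.
Before y := z: (z -> (not z)) and (not z)
Before y := (not z) and z: (z -> (not z)) and (not z)
Before y := z: (z -> (not z)) and (not z)
Before skip: (z -> (not z)) and (not z)
Answer: WP = (z -> (not z)) and (not z)


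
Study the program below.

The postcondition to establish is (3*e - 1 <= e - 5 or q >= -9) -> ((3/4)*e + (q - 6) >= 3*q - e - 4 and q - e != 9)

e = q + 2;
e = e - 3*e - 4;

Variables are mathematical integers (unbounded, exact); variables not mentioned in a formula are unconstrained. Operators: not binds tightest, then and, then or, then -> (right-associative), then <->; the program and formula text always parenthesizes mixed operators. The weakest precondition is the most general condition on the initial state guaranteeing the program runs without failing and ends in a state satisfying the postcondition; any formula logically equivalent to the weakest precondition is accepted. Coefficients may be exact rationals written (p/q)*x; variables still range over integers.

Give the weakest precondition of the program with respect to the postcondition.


Working backward. After the program, the postcondition (3*e - 1 <= e - 5 or q >= -9) -> ((3/4)*e + (q - 6) >= 3*q - e - 4 and q - e != 9) must hold; in canonical form it is (2*e <= -4 or q >= -9) -> ((7/4)*e >= 2*q + 2 and q != e + 9).
Before e := e - 3*e - 4: (4*e >= -4 or q >= -9) -> ((7/2)*e + 2*q <= -9 and 2*e + q != 5)
Before e := q + 2: (4*q >= -12 or q >= -9) -> ((11/2)*q <= -16 and 3*q != 1)
Answer: WP = (4*q >= -12 or q >= -9) -> ((11/2)*q <= -16 and 3*q != 1)


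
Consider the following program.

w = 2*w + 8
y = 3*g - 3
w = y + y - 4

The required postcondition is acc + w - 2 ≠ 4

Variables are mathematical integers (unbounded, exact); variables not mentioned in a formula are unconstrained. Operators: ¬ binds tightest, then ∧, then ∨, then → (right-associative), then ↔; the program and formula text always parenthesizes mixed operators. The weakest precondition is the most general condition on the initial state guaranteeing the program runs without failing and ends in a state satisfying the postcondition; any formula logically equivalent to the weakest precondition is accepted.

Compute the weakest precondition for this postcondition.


Working backward. After the program, the postcondition acc + w - 2 ≠ 4 must hold; in canonical form it is acc + w ≠ 6.
Before w := y + y - 4: acc + 2*y ≠ 10
Before y := 3*g - 3: acc + 6*g ≠ 16
Before w := 2*w + 8: acc + 6*g ≠ 16
Answer: WP = acc + 6*g ≠ 16


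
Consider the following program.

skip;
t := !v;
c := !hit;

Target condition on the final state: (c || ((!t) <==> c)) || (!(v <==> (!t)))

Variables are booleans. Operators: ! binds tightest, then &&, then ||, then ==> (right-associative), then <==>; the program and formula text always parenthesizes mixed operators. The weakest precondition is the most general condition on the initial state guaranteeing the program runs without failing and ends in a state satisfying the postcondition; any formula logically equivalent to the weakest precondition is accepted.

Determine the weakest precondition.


Working backward. After the program, the postcondition (c || ((!t) <==> c)) || (!(v <==> (!t))) must hold; in canonical form it is c || ((!t) <==> c) || (!(v <==> (!t))).
Before c := !hit: (!hit) || ((!t) <==> (!hit)) || (!(v <==> (!t)))
Before t := !v: (!hit) || (v <==> (!hit))
Before skip: (!hit) || (v <==> (!hit))
Answer: WP = (!hit) || (v <==> (!hit))


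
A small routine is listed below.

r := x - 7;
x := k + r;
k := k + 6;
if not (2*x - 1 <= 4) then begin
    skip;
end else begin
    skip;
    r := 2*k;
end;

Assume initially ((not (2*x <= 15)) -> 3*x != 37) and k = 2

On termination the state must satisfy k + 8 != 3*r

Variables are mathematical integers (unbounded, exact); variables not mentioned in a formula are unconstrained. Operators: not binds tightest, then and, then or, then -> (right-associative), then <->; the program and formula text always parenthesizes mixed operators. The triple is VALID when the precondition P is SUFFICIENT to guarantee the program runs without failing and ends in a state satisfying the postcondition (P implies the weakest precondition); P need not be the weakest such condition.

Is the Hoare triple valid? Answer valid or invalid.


Working backward. After the program, the postcondition k + 8 != 3*r must hold; in canonical form it is k != 3*r - 8.
Then branch requires k != 3*r - 8; else branch requires 5*k != 8.
Before the if: ((not (2*x <= 5)) -> k != 3*r - 8) and (2*x <= 5 -> 5*k != 8)
Before k := k + 6: ((not (2*x <= 5)) -> k != 3*r - 14) and (2*x <= 5 -> 5*k != -22)
Before x := k + r: ((not (2*k + 2*r <= 5)) -> k != 3*r - 14) and (2*k + 2*r <= 5 -> 5*k != -22)
Before r := x - 7: ((not (2*k + 2*x <= 19)) -> k != 3*x - 35) and (2*k + 2*x <= 19 -> 5*k != -22)
The weakest precondition is ((not (2*k + 2*x <= 19)) -> k != 3*x - 35) and (2*k + 2*x <= 19 -> 5*k != -22).
Check whether ((not (2*x <= 15)) -> 3*x != 37) and k = 2 implies it.
Every state satisfying the precondition satisfies the weakest precondition: the implication holds.
Answer: valid


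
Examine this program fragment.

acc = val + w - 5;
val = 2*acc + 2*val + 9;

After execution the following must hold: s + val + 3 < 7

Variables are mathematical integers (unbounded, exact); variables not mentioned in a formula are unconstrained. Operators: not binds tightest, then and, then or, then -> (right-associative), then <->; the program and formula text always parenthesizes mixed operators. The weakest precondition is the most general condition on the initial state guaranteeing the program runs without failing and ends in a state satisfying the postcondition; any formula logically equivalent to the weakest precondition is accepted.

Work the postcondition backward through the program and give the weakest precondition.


Working backward. After the program, the postcondition s + val + 3 < 7 must hold; in canonical form it is s + val < 4.
Before val := 2*acc + 2*val + 9: 2*acc + s + 2*val < -5
Before acc := val + w - 5: s + 4*val + 2*w < 5
Answer: WP = s + 4*val + 2*w < 5


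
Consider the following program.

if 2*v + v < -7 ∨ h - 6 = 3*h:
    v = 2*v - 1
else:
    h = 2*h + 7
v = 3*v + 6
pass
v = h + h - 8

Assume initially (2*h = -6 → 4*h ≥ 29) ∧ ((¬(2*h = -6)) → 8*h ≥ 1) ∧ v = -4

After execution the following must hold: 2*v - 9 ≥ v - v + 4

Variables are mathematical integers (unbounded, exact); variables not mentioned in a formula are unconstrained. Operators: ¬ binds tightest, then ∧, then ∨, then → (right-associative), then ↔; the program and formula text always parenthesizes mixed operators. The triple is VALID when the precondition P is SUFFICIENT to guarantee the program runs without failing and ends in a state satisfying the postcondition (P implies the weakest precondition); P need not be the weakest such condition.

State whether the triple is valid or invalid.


Working backward. After the program, the postcondition 2*v - 9 ≥ v - v + 4 must hold; in canonical form it is 2*v ≥ 13.
Before v := h + h - 8: 4*h ≥ 29
Before skip: 4*h ≥ 29
Before v := 3*v + 6: 4*h ≥ 29
Then branch requires 4*h ≥ 29; else branch requires 8*h ≥ 1.
Before the if: ((3*v < -7 ∨ 2*h = -6) → 4*h ≥ 29) ∧ ((¬(3*v < -7 ∨ 2*h = -6)) → 8*h ≥ 1)
The weakest precondition is ((3*v < -7 ∨ 2*h = -6) → 4*h ≥ 29) ∧ ((¬(3*v < -7 ∨ 2*h = -6)) → 8*h ≥ 1).
Check whether (2*h = -6 → 4*h ≥ 29) ∧ ((¬(2*h = -6)) → 8*h ≥ 1) ∧ v = -4 implies it.
Countermodel: at the initial state h = 1, v = -4, the precondition holds but the weakest precondition fails.
Answer: invalid


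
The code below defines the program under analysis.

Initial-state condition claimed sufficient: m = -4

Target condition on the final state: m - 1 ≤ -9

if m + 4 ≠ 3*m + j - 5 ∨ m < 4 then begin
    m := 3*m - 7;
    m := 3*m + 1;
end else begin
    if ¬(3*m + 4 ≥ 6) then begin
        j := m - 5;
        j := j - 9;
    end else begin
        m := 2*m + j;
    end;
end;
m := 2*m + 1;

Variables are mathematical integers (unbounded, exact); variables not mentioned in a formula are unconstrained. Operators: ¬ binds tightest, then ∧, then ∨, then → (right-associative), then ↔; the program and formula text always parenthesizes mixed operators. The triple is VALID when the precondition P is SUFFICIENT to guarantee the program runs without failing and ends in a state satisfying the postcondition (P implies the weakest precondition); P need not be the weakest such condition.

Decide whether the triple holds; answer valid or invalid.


Working backward. After the program, the postcondition m - 1 ≤ -9 must hold; in canonical form it is m ≤ -8.
Before m := 2*m + 1: 2*m ≤ -9
Then branch requires 18*m ≤ 31; else branch requires ((¬(3*m ≥ 2)) → 2*m ≤ -9) ∧ (3*m ≥ 2 → 2*j + 4*m ≤ -9).
Before the if: ((j + 2*m ≠ 9 ∨ m < 4) → 18*m ≤ 31) ∧ ((¬(j + 2*m ≠ 9 ∨ m < 4)) → (((¬(3*m ≥ 2)) → 2*m ≤ -9) ∧ (3*m ≥ 2 → 2*j + 4*m ≤ -9)))
The weakest precondition is ((j + 2*m ≠ 9 ∨ m < 4) → 18*m ≤ 31) ∧ ((¬(j + 2*m ≠ 9 ∨ m < 4)) → (((¬(3*m ≥ 2)) → 2*m ≤ -9) ∧ (3*m ≥ 2 → 2*j + 4*m ≤ -9))).
Check whether m = -4 implies it.
Every state satisfying the precondition satisfies the weakest precondition: the implication holds.
Answer: valid


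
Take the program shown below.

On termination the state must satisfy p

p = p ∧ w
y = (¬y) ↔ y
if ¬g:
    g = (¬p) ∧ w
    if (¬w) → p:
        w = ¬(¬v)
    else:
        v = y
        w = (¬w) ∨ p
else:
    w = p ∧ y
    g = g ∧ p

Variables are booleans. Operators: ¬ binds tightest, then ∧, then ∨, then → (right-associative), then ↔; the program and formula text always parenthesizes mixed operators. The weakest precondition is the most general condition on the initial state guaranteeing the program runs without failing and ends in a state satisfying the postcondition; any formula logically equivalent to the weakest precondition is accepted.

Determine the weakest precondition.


Working backward. After the program, p must hold.
Then branch requires (((¬w) → p) → p) ∧ ((¬((¬w) → p)) → p); else branch requires p.
Before the if: ((¬g) → ((((¬w) → p) → p) ∧ ((¬((¬w) → p)) → p))) ∧ (g → p)
Before y := (¬y) ↔ y: ((¬g) → ((((¬w) → p) → p) ∧ ((¬((¬w) → p)) → p))) ∧ (g → p)
Before p := p ∧ w: ((¬g) → ((((¬w) → (p ∧ w)) → (p ∧ w)) ∧ ((¬((¬w) → (p ∧ w))) → (p ∧ w)))) ∧ (g → (p ∧ w))
Answer: WP = ((¬g) → ((((¬w) → (p ∧ w)) → (p ∧ w)) ∧ ((¬((¬w) → (p ∧ w))) → (p ∧ w)))) ∧ (g → (p ∧ w))


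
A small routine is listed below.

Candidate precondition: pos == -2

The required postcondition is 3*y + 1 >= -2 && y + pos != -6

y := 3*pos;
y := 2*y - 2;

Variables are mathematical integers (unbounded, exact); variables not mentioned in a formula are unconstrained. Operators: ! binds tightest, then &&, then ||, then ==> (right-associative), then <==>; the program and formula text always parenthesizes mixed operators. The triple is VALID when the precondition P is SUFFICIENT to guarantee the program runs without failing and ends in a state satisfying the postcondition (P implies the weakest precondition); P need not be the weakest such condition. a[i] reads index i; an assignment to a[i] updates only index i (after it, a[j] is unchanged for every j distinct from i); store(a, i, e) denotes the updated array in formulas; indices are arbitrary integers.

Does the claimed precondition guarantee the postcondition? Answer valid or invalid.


Working backward. After the program, the postcondition 3*y + 1 >= -2 && y + pos != -6 must hold; in canonical form it is 3*y >= -3 && pos + y != -6.
Before y := 2*y - 2: 6*y >= 3 && pos + 2*y != -4
Before y := 3*pos: 18*pos >= 3 && 7*pos != -4
The weakest precondition is 18*pos >= 3 && 7*pos != -4.
Check whether pos == -2 implies it.
Countermodel: at the initial state pos = -2, the precondition holds but the weakest precondition fails.
Answer: invalid


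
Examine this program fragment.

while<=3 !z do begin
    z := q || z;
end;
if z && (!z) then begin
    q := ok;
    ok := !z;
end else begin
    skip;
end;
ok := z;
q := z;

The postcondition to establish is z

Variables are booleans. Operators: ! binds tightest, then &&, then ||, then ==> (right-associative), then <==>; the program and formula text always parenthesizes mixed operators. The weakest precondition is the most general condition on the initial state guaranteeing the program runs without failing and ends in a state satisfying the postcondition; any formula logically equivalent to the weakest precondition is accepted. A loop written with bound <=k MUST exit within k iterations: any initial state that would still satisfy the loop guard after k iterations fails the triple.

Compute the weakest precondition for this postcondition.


Working backward. After the program, z must hold.
Before q := z: z
Before ok := z: z
Then branch requires z; else branch requires z.
Before the if: z
Before the loop (bound <=3), unroll the exhaustion recursion (WP_0 = exit-now case; WP_j = one more guarded iteration, up to j = 3):
  WP_0: z
  WP_1: (!z) ==> (q || z)
  WP_2: (!z) ==> ((!(q || z)) ==> (q || z))
  WP_3: (!z) ==> ((!(q || z)) ==> ((!(q || z)) ==> (q || z)))
So before the loop: (!z) ==> ((!(q || z)) ==> ((!(q || z)) ==> (q || z)))
Answer: WP = (!z) ==> ((!(q || z)) ==> ((!(q || z)) ==> (q || z)))


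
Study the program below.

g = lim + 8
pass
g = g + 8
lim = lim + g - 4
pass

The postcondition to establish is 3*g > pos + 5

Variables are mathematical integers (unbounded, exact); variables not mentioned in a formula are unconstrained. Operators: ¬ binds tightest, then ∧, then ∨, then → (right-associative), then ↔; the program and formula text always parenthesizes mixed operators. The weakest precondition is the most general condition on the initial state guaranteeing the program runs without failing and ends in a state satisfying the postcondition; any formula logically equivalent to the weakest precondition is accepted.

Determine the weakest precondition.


Working backward. After the program, 3*g > pos + 5 must hold.
Before skip: 3*g > pos + 5
Before lim := lim + g - 4: 3*g > pos + 5
Before g := g + 8: 3*g > pos - 19
Before skip: 3*g > pos - 19
Before g := lim + 8: 3*lim > pos - 43
Answer: WP = 3*lim > pos - 43


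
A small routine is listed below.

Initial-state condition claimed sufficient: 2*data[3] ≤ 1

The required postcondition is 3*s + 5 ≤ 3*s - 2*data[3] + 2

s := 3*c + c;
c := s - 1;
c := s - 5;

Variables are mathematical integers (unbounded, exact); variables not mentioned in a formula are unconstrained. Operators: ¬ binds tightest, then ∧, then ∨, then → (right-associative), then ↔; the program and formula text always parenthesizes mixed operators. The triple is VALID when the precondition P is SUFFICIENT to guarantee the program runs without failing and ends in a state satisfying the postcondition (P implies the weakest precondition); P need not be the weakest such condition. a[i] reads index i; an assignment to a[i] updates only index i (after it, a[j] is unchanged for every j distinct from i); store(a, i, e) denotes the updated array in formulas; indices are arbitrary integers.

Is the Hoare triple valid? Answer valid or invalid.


Working backward. After the program, the postcondition 3*s + 5 ≤ 3*s - 2*data[3] + 2 must hold; in canonical form it is 2*data[3] ≤ -3.
Before c := s - 5: 2*data[3] ≤ -3
Before c := s - 1: 2*data[3] ≤ -3
Before s := 3*c + c: 2*data[3] ≤ -3
The weakest precondition is 2*data[3] ≤ -3.
Check whether 2*data[3] ≤ 1 implies it.
Countermodel: at the initial state data = {[3] = 0, elsewhere 0}, the precondition holds but the weakest precondition fails.
Answer: invalid


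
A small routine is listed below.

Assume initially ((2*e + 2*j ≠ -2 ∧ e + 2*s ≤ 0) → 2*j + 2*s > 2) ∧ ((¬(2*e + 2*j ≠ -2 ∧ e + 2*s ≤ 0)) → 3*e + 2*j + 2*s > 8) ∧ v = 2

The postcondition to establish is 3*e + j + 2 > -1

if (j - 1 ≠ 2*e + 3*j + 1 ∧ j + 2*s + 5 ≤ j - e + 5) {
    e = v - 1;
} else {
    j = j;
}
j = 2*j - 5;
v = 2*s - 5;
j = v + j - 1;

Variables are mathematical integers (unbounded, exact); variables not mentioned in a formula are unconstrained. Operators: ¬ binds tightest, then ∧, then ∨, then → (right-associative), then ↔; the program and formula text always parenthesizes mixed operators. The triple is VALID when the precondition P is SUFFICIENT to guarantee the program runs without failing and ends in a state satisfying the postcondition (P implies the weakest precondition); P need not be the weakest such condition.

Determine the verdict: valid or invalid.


Working backward. After the program, the postcondition 3*e + j + 2 > -1 must hold; in canonical form it is 3*e + j > -3.
Before j := v + j - 1: 3*e + j + v > -2
Before v := 2*s - 5: 3*e + j + 2*s > 3
Before j := 2*j - 5: 3*e + 2*j + 2*s > 8
Then branch requires 2*j + 2*s + 3*v > 11; else branch requires 3*e + 2*j + 2*s > 8.
Before the if: ((2*e + 2*j ≠ -2 ∧ e + 2*s ≤ 0) → 2*j + 2*s + 3*v > 11) ∧ ((¬(2*e + 2*j ≠ -2 ∧ e + 2*s ≤ 0)) → 3*e + 2*j + 2*s > 8)
The weakest precondition is ((2*e + 2*j ≠ -2 ∧ e + 2*s ≤ 0) → 2*j + 2*s + 3*v > 11) ∧ ((¬(2*e + 2*j ≠ -2 ∧ e + 2*s ≤ 0)) → 3*e + 2*j + 2*s > 8).
Check whether ((2*e + 2*j ≠ -2 ∧ e + 2*s ≤ 0) → 2*j + 2*s > 2) ∧ ((¬(2*e + 2*j ≠ -2 ∧ e + 2*s ≤ 0)) → 3*e + 2*j + 2*s > 8) ∧ v = 2 implies it.
Countermodel: at the initial state e = -4, j = 2, s = 0, v = 2, the precondition holds but the weakest precondition fails.
Answer: invalid


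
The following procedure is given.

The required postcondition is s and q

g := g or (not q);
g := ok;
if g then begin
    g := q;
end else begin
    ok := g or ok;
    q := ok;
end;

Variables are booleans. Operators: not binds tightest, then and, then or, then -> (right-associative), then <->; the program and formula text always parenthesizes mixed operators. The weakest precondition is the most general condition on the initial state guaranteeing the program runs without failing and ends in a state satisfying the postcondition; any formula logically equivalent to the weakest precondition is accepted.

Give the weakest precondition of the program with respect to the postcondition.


Working backward. After the program, s and q must hold.
Then branch requires s and q; else branch requires s and (g or ok).
Before the if: (g -> (s and q)) and ((not g) -> (s and (g or ok)))
Before g := ok: (ok -> (s and q)) and ((not ok) -> (s and ok))
Before g := g or (not q): (ok -> (s and q)) and ((not ok) -> (s and ok))
Answer: WP = (ok -> (s and q)) and ((not ok) -> (s and ok))


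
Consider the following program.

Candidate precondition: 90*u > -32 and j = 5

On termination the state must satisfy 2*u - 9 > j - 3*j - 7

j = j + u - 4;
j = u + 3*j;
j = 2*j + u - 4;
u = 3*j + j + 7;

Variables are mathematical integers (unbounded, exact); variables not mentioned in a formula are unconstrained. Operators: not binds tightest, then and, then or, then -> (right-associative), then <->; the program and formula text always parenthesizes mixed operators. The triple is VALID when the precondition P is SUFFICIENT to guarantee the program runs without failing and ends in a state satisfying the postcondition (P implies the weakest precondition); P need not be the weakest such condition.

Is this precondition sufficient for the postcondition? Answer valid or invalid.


Working backward. After the program, the postcondition 2*u - 9 > j - 3*j - 7 must hold; in canonical form it is 2*j + 2*u > 2.
Before u := 3*j + j + 7: 10*j > -12
Before j := 2*j + u - 4: 20*j + 10*u > 28
Before j := u + 3*j: 60*j + 30*u > 28
Before j := j + u - 4: 60*j + 90*u > 268
The weakest precondition is 60*j + 90*u > 268.
Check whether 90*u > -32 and j = 5 implies it.
Every state satisfying the precondition satisfies the weakest precondition: the implication holds.
Answer: valid


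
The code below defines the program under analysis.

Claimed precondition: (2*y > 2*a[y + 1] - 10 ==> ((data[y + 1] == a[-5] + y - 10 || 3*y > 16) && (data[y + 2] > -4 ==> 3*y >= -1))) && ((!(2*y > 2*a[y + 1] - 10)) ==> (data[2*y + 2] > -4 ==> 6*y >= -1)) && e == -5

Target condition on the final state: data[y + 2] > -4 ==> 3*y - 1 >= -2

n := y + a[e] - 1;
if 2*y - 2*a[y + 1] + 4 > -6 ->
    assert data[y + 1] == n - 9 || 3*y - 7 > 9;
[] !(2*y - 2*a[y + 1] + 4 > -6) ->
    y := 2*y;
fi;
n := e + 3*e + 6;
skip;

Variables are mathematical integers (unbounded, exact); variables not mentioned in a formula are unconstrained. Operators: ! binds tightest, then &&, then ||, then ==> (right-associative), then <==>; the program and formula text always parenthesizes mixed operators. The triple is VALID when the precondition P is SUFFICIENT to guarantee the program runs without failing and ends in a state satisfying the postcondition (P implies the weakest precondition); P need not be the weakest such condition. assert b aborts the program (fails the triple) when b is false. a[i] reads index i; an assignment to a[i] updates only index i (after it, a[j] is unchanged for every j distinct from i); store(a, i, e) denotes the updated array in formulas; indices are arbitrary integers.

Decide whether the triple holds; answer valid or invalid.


Working backward. After the program, the postcondition data[y + 2] > -4 ==> 3*y - 1 >= -2 must hold; in canonical form it is data[y + 2] > -4 ==> 3*y >= -1.
Before skip: data[y + 2] > -4 ==> 3*y >= -1
Before n := e + 3*e + 6: data[y + 2] > -4 ==> 3*y >= -1
Then branch requires (data[y + 1] == n - 9 || 3*y > 16) && (data[y + 2] > -4 ==> 3*y >= -1); else branch requires data[2*y + 2] > -4 ==> 6*y >= -1.
Before the if: (2*y > 2*a[y + 1] - 10 ==> ((data[y + 1] == n - 9 || 3*y > 16) && (data[y + 2] > -4 ==> 3*y >= -1))) && ((!(2*y > 2*a[y + 1] - 10)) ==> (data[2*y + 2] > -4 ==> 6*y >= -1))
Before n := y + a[e] - 1: (2*y > 2*a[y + 1] - 10 ==> ((data[y + 1] == a[e] + y - 10 || 3*y > 16) && (data[y + 2] > -4 ==> 3*y >= -1))) && ((!(2*y > 2*a[y + 1] - 10)) ==> (data[2*y + 2] > -4 ==> 6*y >= -1))
The weakest precondition is (2*y > 2*a[y + 1] - 10 ==> ((data[y + 1] == a[e] + y - 10 || 3*y > 16) && (data[y + 2] > -4 ==> 3*y >= -1))) && ((!(2*y > 2*a[y + 1] - 10)) ==> (data[2*y + 2] > -4 ==> 6*y >= -1)).
Check whether (2*y > 2*a[y + 1] - 10 ==> ((data[y + 1] == a[-5] + y - 10 || 3*y > 16) && (data[y + 2] > -4 ==> 3*y >= -1))) && ((!(2*y > 2*a[y + 1] - 10)) ==> (data[2*y + 2] > -4 ==> 6*y >= -1)) && e == -5 implies it.
Every state satisfying the precondition satisfies the weakest precondition: the implication holds.
Answer: valid
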